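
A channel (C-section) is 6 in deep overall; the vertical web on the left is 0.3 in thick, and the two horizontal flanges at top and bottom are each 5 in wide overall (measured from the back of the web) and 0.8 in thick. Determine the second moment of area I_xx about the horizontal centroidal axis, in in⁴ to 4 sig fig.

I_xx ≈ 56.64 in⁴

Decompose the section into non-overlapping parts with the origin at the bottom-left of its bounding rectangle.
Web: 0.3 × 6, A = 1.8 in², y = 3 in, Ī = 5.4 in⁴.
Top flange (beyond web): 4.7 × 0.8, A = 3.76 in², y = 5.6 in, Ī = 0.200533 in⁴.
Bottom flange (beyond web): 4.7 × 0.8, A = 3.76 in², y = 0.4 in, Ī = 0.200533 in⁴.
By symmetry the centroid is at mid-height, ȳ = 3 in.
Transfer each piece to the horizontal centroidal axis using Ī + A·d² with d = y − 3:
  web: d = 0 in → contributes +5.4 in⁴
  top flange (beyond web): d = 2.6 in → contributes +25.6181 in⁴
  bottom flange (beyond web): d = -2.6 in → contributes +25.6181 in⁴
Total I = 56.6363 in⁴.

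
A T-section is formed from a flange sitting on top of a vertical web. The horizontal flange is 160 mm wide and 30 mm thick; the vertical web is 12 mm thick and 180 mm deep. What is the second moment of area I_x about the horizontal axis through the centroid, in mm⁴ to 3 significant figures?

Break the section into simple shapes (no overlaps), measuring from the bottom-left corner of the bounding box.
Flange: 160 × 30, A = 4 800 mm², y = 195 mm, Ī = 360 000 mm⁴.
Web: 12 × 180, A = 2 160 mm², y = 90 mm, Ī = 5 832 000 mm⁴.
Centroid: ȳ = ΣA·y / ΣA = 162.41 mm.
Transfer each piece to the horizontal axis through the centroid using Ī + A·d² with d = y − 162.41:
  flange: d = 32.586 mm → contributes +5 456 932 mm⁴
  web: d = -72.414 mm → contributes +17 158 516 mm⁴
Total I = 22 615 448 mm⁴.

I_x ≈ 2.26 × 10⁷ mm⁴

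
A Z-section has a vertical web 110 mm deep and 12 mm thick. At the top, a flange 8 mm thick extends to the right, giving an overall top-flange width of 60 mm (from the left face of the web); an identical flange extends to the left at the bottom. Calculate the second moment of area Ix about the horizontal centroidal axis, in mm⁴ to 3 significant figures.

Ix ≈ 3.33 × 10⁶ mm⁴

Split into non-overlapping primitives; take the origin at the lower-left of the bounding box.
Web: 12 × 110, A = 1 320 mm², y = 55 mm, Ī = 1 331 000 mm⁴.
Top flange (beyond web): 48 × 8, A = 384 mm², y = 106 mm, Ī = 2 048 mm⁴.
Bottom flange (beyond web): 48 × 8, A = 384 mm², y = 4 mm, Ī = 2 048 mm⁴.
Centroid: ȳ = ΣA·y / ΣA = 55 mm.
Transfer each piece to the horizontal centroidal axis using Ī + A·d² with d = y − 55:
  web: d = 0 mm → contributes +1 331 000 mm⁴
  top flange (beyond web): d = 51 mm → contributes +1 000 832 mm⁴
  bottom flange (beyond web): d = -51 mm → contributes +1 000 832 mm⁴
Total I = 3 332 664 mm⁴.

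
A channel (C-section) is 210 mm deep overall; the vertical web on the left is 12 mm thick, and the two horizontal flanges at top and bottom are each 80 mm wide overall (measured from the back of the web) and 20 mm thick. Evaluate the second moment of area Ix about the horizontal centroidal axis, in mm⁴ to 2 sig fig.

Ix ≈ 3.4 × 10⁷ mm⁴

Split into non-overlapping primitives; take the origin at the lower-left of the bounding box.
Web: 12 × 210, A = 2 520 mm², y = 105 mm, Ī = 9 261 000 mm⁴.
Top flange (beyond web): 68 × 20, A = 1 360 mm², y = 200 mm, Ī = 45 333 mm⁴.
Bottom flange (beyond web): 68 × 20, A = 1 360 mm², y = 10 mm, Ī = 45 333 mm⁴.
By symmetry the centroid is at mid-height, ȳ = 105 mm.
Transfer each piece to the horizontal centroidal axis using Ī + A·d² with d = y − 105:
  web: d = 0 mm → contributes +9 261 000 mm⁴
  top flange (beyond web): d = 95 mm → contributes +12 319 333 mm⁴
  bottom flange (beyond web): d = -95 mm → contributes +12 319 333 mm⁴
Total I = 33 899 667 mm⁴.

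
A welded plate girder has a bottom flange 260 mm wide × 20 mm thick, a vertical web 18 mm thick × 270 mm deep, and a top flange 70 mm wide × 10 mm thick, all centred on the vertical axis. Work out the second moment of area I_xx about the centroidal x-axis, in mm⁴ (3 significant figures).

Decompose the section into non-overlapping parts with the origin at the bottom-left of its bounding rectangle.
Bottom plate: 260 × 20, A = 5 200 mm², y = 10 mm, Ī = 173 333 mm⁴.
Web plate: 18 × 270, A = 4 860 mm², y = 155 mm, Ī = 29 524 500 mm⁴.
Top plate: 70 × 10, A = 700 mm², y = 295 mm, Ī = 5833.3 mm⁴.
Centroid: ȳ = ΣA·y / ΣA = 94.033 mm.
Transfer each piece to the centroidal x-axis using Ī + A·d² with d = y − 94.033:
  bottom plate: d = -84.033 mm → contributes +36 893 767 mm⁴
  web plate: d = 60.967 mm → contributes +47 588 728 mm⁴
  top plate: d = 200.97 mm → contributes +28 277 119 mm⁴
Total I = 112 759 615 mm⁴.

I_xx ≈ 1.13 × 10⁸ mm⁴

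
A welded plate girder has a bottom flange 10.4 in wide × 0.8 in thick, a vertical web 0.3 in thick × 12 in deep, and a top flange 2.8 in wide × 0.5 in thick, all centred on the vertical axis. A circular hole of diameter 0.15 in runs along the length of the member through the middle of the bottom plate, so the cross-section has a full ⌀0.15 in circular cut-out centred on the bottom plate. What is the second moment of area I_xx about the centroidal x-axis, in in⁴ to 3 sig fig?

I_xx ≈ 290 in⁴

Treat the section as a set of non-overlapping primitives; coordinates are from the bounding-box lower-left.
Bottom plate: 10.4 × 0.8, A = 8.32 in², y = 0.4 in, Ī = 0.44373 in⁴.
Web plate: 0.3 × 12, A = 3.6 in², y = 6.8 in, Ī = 43.2 in⁴.
Top plate: 2.8 × 0.5, A = 1.4 in², y = 13.05 in, Ī = 0.029167 in⁴.
Hole (subtracted): ⌀0.15, A = 0.017671 in², y = 0.4 in, Ī = 0.00002485 in⁴.
Centroid: ȳ = ΣA·y / ΣA = 3.4634 in.
Transfer each piece to the centroidal x-axis using Ī + A·d² with d = y − 3.4634:
  bottom plate: d = -3.0634 in → contributes +78.521 in⁴
  web plate: d = 3.3366 in → contributes +83.279 in⁴
  top plate: d = 9.5866 in → contributes +128.69 in⁴
  hole: d = -3.0634 in → contributes −0.16586 in⁴
Total I = 290.33 in⁴.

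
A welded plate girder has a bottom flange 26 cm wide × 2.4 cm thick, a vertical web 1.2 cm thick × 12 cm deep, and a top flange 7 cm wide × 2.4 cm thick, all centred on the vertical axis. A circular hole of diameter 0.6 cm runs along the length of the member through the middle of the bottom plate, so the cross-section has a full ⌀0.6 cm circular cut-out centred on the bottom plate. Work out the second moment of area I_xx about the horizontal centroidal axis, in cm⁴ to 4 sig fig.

I_xx ≈ 3161 cm⁴

Decompose the section into non-overlapping parts with the origin at the bottom-left of its bounding rectangle.
Bottom plate: 26 × 2.4, A = 62.4 cm², y = 1.2 cm, Ī = 29.952 cm⁴.
Web plate: 1.2 × 12, A = 14.4 cm², y = 8.4 cm, Ī = 172.8 cm⁴.
Top plate: 7 × 2.4, A = 16.8 cm², y = 15.6 cm, Ī = 8.064 cm⁴.
Hole (subtracted): ⌀0.6, A = 0.282743 cm², y = 1.2 cm, Ī = 0.00636173 cm⁴.
Centroid: ȳ = ΣA·y / ΣA = 4.9035 cm.
Transfer each piece to the horizontal centroidal axis using Ī + A·d² with d = y − 4.9035:
  bottom plate: d = -3.7035 cm → contributes +885.823 cm⁴
  web plate: d = 3.4965 cm → contributes +348.848 cm⁴
  top plate: d = 10.6965 cm → contributes +1930.24 cm⁴
  hole: d = -3.7035 cm → contributes −3.88443 cm⁴
Total I = 3161.03 cm⁴.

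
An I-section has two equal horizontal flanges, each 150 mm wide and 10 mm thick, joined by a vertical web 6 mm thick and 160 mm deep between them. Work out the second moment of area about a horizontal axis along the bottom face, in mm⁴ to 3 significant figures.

I_base ≈ 5.58 × 10⁷ mm⁴

Break the section into simple shapes (no overlaps), measuring from the bottom-left corner of the bounding box.
Bottom flange: 150 × 10, A = 1 500 mm², y = 5 mm, Ī = 12 500 mm⁴.
Web: 6 × 160, A = 960 mm², y = 90 mm, Ī = 2 048 000 mm⁴.
Top flange: 150 × 10, A = 1 500 mm², y = 175 mm, Ī = 12 500 mm⁴.
Transfer each piece to the bottom edge using Ī + A·d² with d = y − 0:
  bottom flange: d = 5 mm → contributes +50 000 mm⁴
  web: d = 90 mm → contributes +9 824 000 mm⁴
  top flange: d = 175 mm → contributes +45 950 000 mm⁴
Total I = 55 824 000 mm⁴.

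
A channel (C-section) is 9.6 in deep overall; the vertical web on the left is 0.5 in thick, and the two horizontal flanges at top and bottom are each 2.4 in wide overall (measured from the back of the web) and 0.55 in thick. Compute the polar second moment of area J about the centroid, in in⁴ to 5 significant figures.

Decompose the section into non-overlapping parts with the origin at the bottom-left of its bounding rectangle.
Web: 0.5 × 9.6, A = 4.8 in², y = 4.8 in, Ī = 36.864 in⁴.
Top flange (beyond web): 1.9 × 0.55, A = 1.045 in², y = 9.325 in, Ī = 0.02634271 in⁴.
Bottom flange (beyond web): 1.9 × 0.55, A = 1.045 in², y = 0.275 in, Ī = 0.02634271 in⁴.
By symmetry the centroid is at mid-height, ȳ = 4.8 in.
Transfer each piece to the centroidal x-axis using Ī + A·d² with d = y − 4.8:
  web: d = 0 in → contributes +36.864 in⁴
  top flange (beyond web): d = 4.525 in → contributes +21.42337 in⁴
  bottom flange (beyond web): d = -4.525 in → contributes +21.42337 in⁴
Total I = 79.71074 in⁴.
For the y-axis: x̄ = 0.6140058 in.
Repeating about the centroidal y-axis gives I_y = 2.825415 in⁴.
Polar second moment: J = I_x + I_y = 82.53616 in⁴.

J ≈ 82.536 in⁴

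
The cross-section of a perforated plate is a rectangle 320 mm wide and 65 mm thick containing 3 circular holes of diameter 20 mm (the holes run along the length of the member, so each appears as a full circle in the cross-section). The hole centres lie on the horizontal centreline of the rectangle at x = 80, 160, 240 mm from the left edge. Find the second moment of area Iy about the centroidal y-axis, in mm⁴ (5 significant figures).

Iy ≈ 1.7345 × 10⁸ mm⁴

Treat the section as a set of non-overlapping primitives; coordinates are from the bounding-box lower-left.
Plate: 320 × 65, A = 20 800 mm², x = 160 mm, Ī = 177 493 333 mm⁴.
Hole 1 (subtracted): ⌀20, A = 314.1593 mm², x = 80 mm, Ī = 7853.982 mm⁴.
Hole 2 (subtracted): ⌀20, A = 314.1593 mm², x = 160 mm, Ī = 7853.982 mm⁴.
Hole 3 (subtracted): ⌀20, A = 314.1593 mm², x = 240 mm, Ī = 7853.982 mm⁴.
By symmetry the centroid is at mid-width, x̄ = 160 mm.
Transfer each piece to the centroidal y-axis using Ī + A·d² with d = x − 160:
  plate: d = 0 mm → contributes +177 493 333 mm⁴
  hole 1: d = -80 mm → contributes −2 018 473 mm⁴
  hole 2: d = 0 mm → contributes −7853.982 mm⁴
  hole 3: d = 80 mm → contributes −2 018 473 mm⁴
Total I = 173 448 533 mm⁴.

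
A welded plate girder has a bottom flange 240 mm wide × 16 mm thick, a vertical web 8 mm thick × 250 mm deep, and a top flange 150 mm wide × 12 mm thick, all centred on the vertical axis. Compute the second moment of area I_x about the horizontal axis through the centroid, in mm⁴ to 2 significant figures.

Break the section into simple shapes (no overlaps), measuring from the bottom-left corner of the bounding box.
Bottom plate: 240 × 16, A = 3 840 mm², y = 8 mm, Ī = 81 920 mm⁴.
Web plate: 8 × 250, A = 2 000 mm², y = 141 mm, Ī = 10 416 667 mm⁴.
Top plate: 150 × 12, A = 1 800 mm², y = 272 mm, Ī = 21 600 mm⁴.
Centroid: ȳ = ΣA·y / ΣA = 105 mm.
Transfer each piece to the horizontal axis through the centroid using Ī + A·d² with d = y − 105:
  bottom plate: d = -97.02 mm → contributes +36 224 182 mm⁴
  web plate: d = 35.98 mm → contributes +13 006 405 mm⁴
  top plate: d = 167 mm → contributes +50 212 358 mm⁴
Total I = 99 442 945 mm⁴.

I_x ≈ 9.9 × 10⁷ mm⁴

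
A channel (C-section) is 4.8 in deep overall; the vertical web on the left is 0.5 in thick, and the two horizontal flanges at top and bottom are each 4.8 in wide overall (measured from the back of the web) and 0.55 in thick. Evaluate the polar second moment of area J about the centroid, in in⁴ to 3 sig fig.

J ≈ 42.6 in⁴

Treat the section as a set of non-overlapping primitives; coordinates are from the bounding-box lower-left.
Web: 0.5 × 4.8, A = 2.4 in², y = 2.4 in, Ī = 4.608 in⁴.
Top flange (beyond web): 4.3 × 0.55, A = 2.365 in², y = 4.525 in, Ī = 0.059618 in⁴.
Bottom flange (beyond web): 4.3 × 0.55, A = 2.365 in², y = 0.275 in, Ī = 0.059618 in⁴.
By symmetry the centroid is at mid-height, ȳ = 2.4 in.
Transfer each piece to the centroidal x-axis using Ī + A·d² with d = y − 2.4:
  web: d = 0 in → contributes +4.608 in⁴
  top flange (beyond web): d = 2.125 in → contributes +10.739 in⁴
  bottom flange (beyond web): d = -2.125 in → contributes +10.739 in⁴
Total I = 26.086 in⁴.
For the y-axis: x̄ = 1.8421 in.
Repeating about the centroidal y-axis gives I_y = 16.509 in⁴.
Polar second moment: J = I_x + I_y = 42.595 in⁴.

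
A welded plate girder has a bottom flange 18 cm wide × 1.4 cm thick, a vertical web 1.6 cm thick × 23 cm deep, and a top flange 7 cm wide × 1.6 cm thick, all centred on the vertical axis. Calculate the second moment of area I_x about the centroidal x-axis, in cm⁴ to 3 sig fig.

I_x ≈ 6680 cm⁴

Break the section into simple shapes (no overlaps), measuring from the bottom-left corner of the bounding box.
Bottom plate: 18 × 1.4, A = 25.2 cm², y = 0.7 cm, Ī = 4.116 cm⁴.
Web plate: 1.6 × 23, A = 36.8 cm², y = 12.9 cm, Ī = 1622.3 cm⁴.
Top plate: 7 × 1.6, A = 11.2 cm², y = 25.2 cm, Ī = 2.3893 cm⁴.
Centroid: ȳ = ΣA·y / ΣA = 10.582 cm.
Transfer each piece to the centroidal x-axis using Ī + A·d² with d = y − 10.582:
  bottom plate: d = -9.882 cm → contributes +2 465 cm⁴
  web plate: d = 2.318 cm → contributes +1 820 cm⁴
  top plate: d = 14.618 cm → contributes +2395.7 cm⁴
Total I = 6680.7 cm⁴.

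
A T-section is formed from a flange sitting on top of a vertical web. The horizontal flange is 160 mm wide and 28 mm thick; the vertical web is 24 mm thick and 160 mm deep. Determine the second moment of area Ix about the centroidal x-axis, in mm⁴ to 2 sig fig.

Ix ≈ 2.7 × 10⁷ mm⁴

Break the section into simple shapes (no overlaps), measuring from the bottom-left corner of the bounding box.
Flange: 160 × 28, A = 4 480 mm², y = 174 mm, Ī = 292 693 mm⁴.
Web: 24 × 160, A = 3 840 mm², y = 80 mm, Ī = 8 192 000 mm⁴.
Centroid: ȳ = ΣA·y / ΣA = 130.6 mm.
Transfer each piece to the centroidal x-axis using Ī + A·d² with d = y − 130.6:
  flange: d = 43.38 mm → contributes +8 725 061 mm⁴
  web: d = -50.62 mm → contributes +18 029 762 mm⁴
Total I = 26 754 823 mm⁴.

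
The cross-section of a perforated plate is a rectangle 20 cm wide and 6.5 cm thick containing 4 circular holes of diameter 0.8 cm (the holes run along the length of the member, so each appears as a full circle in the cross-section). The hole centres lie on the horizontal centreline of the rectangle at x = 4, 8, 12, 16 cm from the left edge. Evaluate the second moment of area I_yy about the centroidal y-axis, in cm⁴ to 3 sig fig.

I_yy ≈ 4290 cm⁴

Decompose the section into non-overlapping parts with the origin at the bottom-left of its bounding rectangle.
Plate: 20 × 6.5, A = 130 cm², x = 10 cm, Ī = 4333.3 cm⁴.
Hole 1 (subtracted): ⌀0.8, A = 0.50265 cm², x = 4 cm, Ī = 0.020106 cm⁴.
Hole 2 (subtracted): ⌀0.8, A = 0.50265 cm², x = 8 cm, Ī = 0.020106 cm⁴.
Hole 3 (subtracted): ⌀0.8, A = 0.50265 cm², x = 12 cm, Ī = 0.020106 cm⁴.
Hole 4 (subtracted): ⌀0.8, A = 0.50265 cm², x = 16 cm, Ī = 0.020106 cm⁴.
By symmetry the centroid is at mid-width, x̄ = 10 cm.
Transfer each piece to the centroidal y-axis using Ī + A·d² with d = x − 10:
  plate: d = 0 cm → contributes +4333.3 cm⁴
  hole 1: d = -6 cm → contributes −18.116 cm⁴
  hole 2: d = -2 cm → contributes −2.0307 cm⁴
  hole 3: d = 2 cm → contributes −2.0307 cm⁴
  hole 4: d = 6 cm → contributes −18.116 cm⁴
Total I = 4 293 cm⁴.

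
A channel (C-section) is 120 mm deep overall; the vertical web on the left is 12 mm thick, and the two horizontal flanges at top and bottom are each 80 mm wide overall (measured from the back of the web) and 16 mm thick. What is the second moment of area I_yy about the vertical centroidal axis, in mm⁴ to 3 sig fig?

I_yy ≈ 2.24 × 10⁶ mm⁴

Break the section into simple shapes (no overlaps), measuring from the bottom-left corner of the bounding box.
Web: 12 × 120, A = 1 440 mm², x = 6 mm, Ī = 17 280 mm⁴.
Top flange (beyond web): 68 × 16, A = 1 088 mm², x = 46 mm, Ī = 419 243 mm⁴.
Bottom flange (beyond web): 68 × 16, A = 1 088 mm², x = 46 mm, Ī = 419 243 mm⁴.
Centroid: x̄ = ΣA·x / ΣA = 30.071 mm.
Transfer each piece to the vertical centroidal axis using Ī + A·d² with d = x − 30.071:
  web: d = -24.071 mm → contributes +851 621 mm⁴
  top flange (beyond web): d = 15.929 mm → contributes +695 311 mm⁴
  bottom flange (beyond web): d = 15.929 mm → contributes +695 311 mm⁴
Total I = 2 242 243 mm⁴.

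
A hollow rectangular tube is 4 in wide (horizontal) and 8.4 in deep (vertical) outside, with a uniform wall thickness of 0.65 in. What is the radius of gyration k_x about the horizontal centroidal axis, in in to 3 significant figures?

k_x ≈ 2.85 in

Treat the section as a set of non-overlapping primitives; coordinates are from the bounding-box lower-left.
Outer rectangle: 4 × 8.4, A = 33.6 in², y = 4.2 in, Ī = 197.57 in⁴.
Inner void (subtracted): 2.7 × 7.1, A = 19.17 in², y = 4.2 in, Ī = 80.53 in⁴.
By symmetry the centroid is at mid-height, ȳ = 4.2 in.
All pieces are centred on the horizontal centroidal axis, so I = ΣĪ (holes subtracted) = 117.04 in⁴.
Radius of gyration: k = √(I/A) = √(117.04 / 14.43) = 2.8479 in.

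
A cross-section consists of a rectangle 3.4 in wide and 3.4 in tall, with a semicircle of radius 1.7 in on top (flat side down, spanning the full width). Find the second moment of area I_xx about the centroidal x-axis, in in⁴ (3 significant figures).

I_xx ≈ 31.2 in⁴

Split into non-overlapping primitives; take the origin at the lower-left of the bounding box.
Rectangular body: 3.4 × 3.4, A = 11.56 in², y = 1.7 in, Ī = 11.136 in⁴.
Semicircular cap: semicircle r = 1.7, A = 4.5396 in², y = 4.1215 in, Ī = 0.9167 in⁴.
Centroid: ȳ = ΣA·y / ΣA = 2.3828 in.
Transfer each piece to the centroidal x-axis using Ī + A·d² with d = y − 2.3828:
  rectangular body: d = -0.68279 in → contributes +16.525 in⁴
  semicircular cap: d = 1.7387 in → contributes +14.64 in⁴
Total I = 31.166 in⁴.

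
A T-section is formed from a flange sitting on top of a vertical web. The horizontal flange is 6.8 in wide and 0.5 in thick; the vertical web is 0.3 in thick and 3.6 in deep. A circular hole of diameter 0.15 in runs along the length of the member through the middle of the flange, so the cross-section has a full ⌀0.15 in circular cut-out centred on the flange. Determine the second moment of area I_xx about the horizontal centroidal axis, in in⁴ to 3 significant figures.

I_xx ≈ 4.68 in⁴

Split into non-overlapping primitives; take the origin at the lower-left of the bounding box.
Flange: 6.8 × 0.5, A = 3.4 in², y = 3.85 in, Ī = 0.070833 in⁴.
Web: 0.3 × 3.6, A = 1.08 in², y = 1.8 in, Ī = 1.1664 in⁴.
Hole (subtracted): ⌀0.15, A = 0.017671 in², y = 3.85 in, Ī = 0.00002485 in⁴.
Centroid: ȳ = ΣA·y / ΣA = 3.3538 in.
Transfer each piece to the horizontal centroidal axis using Ī + A·d² with d = y − 3.3538:
  flange: d = 0.49615 in → contributes +0.90781 in⁴
  web: d = -1.5538 in → contributes +3.774 in⁴
  hole: d = 0.49615 in → contributes −0.004375 in⁴
Total I = 4.6774 in⁴.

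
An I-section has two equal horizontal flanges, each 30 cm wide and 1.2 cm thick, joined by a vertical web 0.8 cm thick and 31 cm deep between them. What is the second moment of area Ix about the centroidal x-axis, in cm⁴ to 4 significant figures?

Ix ≈ 2.066 × 10⁴ cm⁴

Decompose the section into non-overlapping parts with the origin at the bottom-left of its bounding rectangle.
Bottom flange: 30 × 1.2, A = 36 cm², y = 0.6 cm, Ī = 4.32 cm⁴.
Web: 0.8 × 31, A = 24.8 cm², y = 16.7 cm, Ī = 1986.07 cm⁴.
Top flange: 30 × 1.2, A = 36 cm², y = 32.8 cm, Ī = 4.32 cm⁴.
By symmetry the centroid is at mid-height, ȳ = 16.7 cm.
Transfer each piece to the centroidal x-axis using Ī + A·d² with d = y − 16.7:
  bottom flange: d = -16.1 cm → contributes +9335.88 cm⁴
  web: d = 0 cm → contributes +1986.07 cm⁴
  top flange: d = 16.1 cm → contributes +9335.88 cm⁴
Total I = 20657.8 cm⁴.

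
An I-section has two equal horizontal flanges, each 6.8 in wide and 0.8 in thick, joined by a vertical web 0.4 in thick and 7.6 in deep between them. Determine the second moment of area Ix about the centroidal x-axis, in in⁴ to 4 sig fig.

Treat the section as a set of non-overlapping primitives; coordinates are from the bounding-box lower-left.
Bottom flange: 6.8 × 0.8, A = 5.44 in², y = 0.4 in, Ī = 0.290133 in⁴.
Web: 0.4 × 7.6, A = 3.04 in², y = 4.6 in, Ī = 14.6325 in⁴.
Top flange: 6.8 × 0.8, A = 5.44 in², y = 8.8 in, Ī = 0.290133 in⁴.
By symmetry the centroid is at mid-height, ȳ = 4.6 in.
Transfer each piece to the centroidal x-axis using Ī + A·d² with d = y − 4.6:
  bottom flange: d = -4.2 in → contributes +96.2517 in⁴
  web: d = 0 in → contributes +14.6325 in⁴
  top flange: d = 4.2 in → contributes +96.2517 in⁴
Total I = 207.136 in⁴.

Ix ≈ 207.1 in⁴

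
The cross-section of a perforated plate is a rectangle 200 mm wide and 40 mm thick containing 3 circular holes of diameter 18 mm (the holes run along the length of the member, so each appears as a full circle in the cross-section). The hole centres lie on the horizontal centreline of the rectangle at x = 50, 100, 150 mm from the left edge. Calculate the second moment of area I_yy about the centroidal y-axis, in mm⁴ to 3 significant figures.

I_yy ≈ 2.54 × 10⁷ mm⁴

Break the section into simple shapes (no overlaps), measuring from the bottom-left corner of the bounding box.
Plate: 200 × 40, A = 8 000 mm², x = 100 mm, Ī = 26 666 667 mm⁴.
Hole 1 (subtracted): ⌀18, A = 254.47 mm², x = 50 mm, Ī = 5 153 mm⁴.
Hole 2 (subtracted): ⌀18, A = 254.47 mm², x = 100 mm, Ī = 5 153 mm⁴.
Hole 3 (subtracted): ⌀18, A = 254.47 mm², x = 150 mm, Ī = 5 153 mm⁴.
By symmetry the centroid is at mid-width, x̄ = 100 mm.
Transfer each piece to the centroidal y-axis using Ī + A·d² with d = x − 100:
  plate: d = 0 mm → contributes +26 666 667 mm⁴
  hole 1: d = -50 mm → contributes −641 326 mm⁴
  hole 2: d = 0 mm → contributes −5 153 mm⁴
  hole 3: d = 50 mm → contributes −641 326 mm⁴
Total I = 25 378 863 mm⁴.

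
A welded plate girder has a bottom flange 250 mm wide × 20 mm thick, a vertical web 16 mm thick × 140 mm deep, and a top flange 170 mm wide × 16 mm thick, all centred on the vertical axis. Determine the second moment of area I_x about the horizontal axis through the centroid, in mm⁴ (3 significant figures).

I_x ≈ 4.89 × 10⁷ mm⁴

Decompose the section into non-overlapping parts with the origin at the bottom-left of its bounding rectangle.
Bottom plate: 250 × 20, A = 5 000 mm², y = 10 mm, Ī = 166 667 mm⁴.
Web plate: 16 × 140, A = 2 240 mm², y = 90 mm, Ī = 3 658 667 mm⁴.
Top plate: 170 × 16, A = 2 720 mm², y = 168 mm, Ī = 58 027 mm⁴.
Centroid: ȳ = ΣA·y / ΣA = 71.141 mm.
Transfer each piece to the horizontal axis through the centroid using Ī + A·d² with d = y − 71.141:
  bottom plate: d = -61.141 mm → contributes +18 857 508 mm⁴
  web plate: d = 18.859 mm → contributes +4 455 386 mm⁴
  top plate: d = 96.859 mm → contributes +25 576 389 mm⁴
Total I = 48 889 283 mm⁴.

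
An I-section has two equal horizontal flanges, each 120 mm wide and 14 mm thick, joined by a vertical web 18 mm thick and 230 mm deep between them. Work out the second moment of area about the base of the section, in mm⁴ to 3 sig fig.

Split into non-overlapping primitives; take the origin at the lower-left of the bounding box.
Bottom flange: 120 × 14, A = 1 680 mm², y = 7 mm, Ī = 27 440 mm⁴.
Web: 18 × 230, A = 4 140 mm², y = 129 mm, Ī = 18 250 500 mm⁴.
Top flange: 120 × 14, A = 1 680 mm², y = 251 mm, Ī = 27 440 mm⁴.
Transfer each piece to a horizontal axis along the bottom face using Ī + A·d² with d = y − 0:
  bottom flange: d = 7 mm → contributes +109 760 mm⁴
  web: d = 129 mm → contributes +87 144 240 mm⁴
  top flange: d = 251 mm → contributes +105 869 120 mm⁴
Total I = 193 123 120 mm⁴.

I_base ≈ 1.93 × 10⁸ mm⁴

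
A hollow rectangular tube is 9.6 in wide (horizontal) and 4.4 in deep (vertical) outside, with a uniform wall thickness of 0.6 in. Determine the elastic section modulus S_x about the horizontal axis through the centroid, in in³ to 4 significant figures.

S_x ≈ 20.55 in³

Decompose the section into non-overlapping parts with the origin at the bottom-left of its bounding rectangle.
Outer rectangle: 9.6 × 4.4, A = 42.24 in², y = 2.2 in, Ī = 68.1472 in⁴.
Inner void (subtracted): 8.4 × 3.2, A = 26.88 in², y = 2.2 in, Ī = 22.9376 in⁴.
By symmetry the centroid is at mid-height, ȳ = 2.2 in.
All pieces are centred on the horizontal axis through the centroid, so I = ΣĪ (holes subtracted) = 45.2096 in⁴.
Extreme fibre distance c = 2.2 in; S = I/c = 20.5498 in³.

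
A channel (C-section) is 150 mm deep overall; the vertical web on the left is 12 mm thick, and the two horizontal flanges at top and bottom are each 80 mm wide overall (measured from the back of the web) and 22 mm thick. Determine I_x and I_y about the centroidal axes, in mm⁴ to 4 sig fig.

I_x ≈ 1.575 × 10⁷ mm⁴, I_y ≈ 2.973 × 10⁶ mm⁴

Treat the section as a set of non-overlapping primitives; coordinates are from the bounding-box lower-left.
Web: 12 × 150, A = 1 800 mm², y = 75 mm, Ī = 3 375 000 mm⁴.
Top flange (beyond web): 68 × 22, A = 1 496 mm², y = 139 mm, Ī = 60338.7 mm⁴.
Bottom flange (beyond web): 68 × 22, A = 1 496 mm², y = 11 mm, Ī = 60338.7 mm⁴.
By symmetry the centroid is at mid-height, ȳ = 75 mm.
Transfer each piece to the centroidal x-axis using Ī + A·d² with d = y − 75:
  web: d = 0 mm → contributes +3 375 000 mm⁴
  top flange (beyond web): d = 64 mm → contributes +6 187 955 mm⁴
  bottom flange (beyond web): d = -64 mm → contributes +6 187 955 mm⁴
Total I = 15 750 909 mm⁴.
For the y-axis: x̄ = 30.975 mm.
Repeating about the centroidal y-axis gives I_y = 2 972 714 mm⁴.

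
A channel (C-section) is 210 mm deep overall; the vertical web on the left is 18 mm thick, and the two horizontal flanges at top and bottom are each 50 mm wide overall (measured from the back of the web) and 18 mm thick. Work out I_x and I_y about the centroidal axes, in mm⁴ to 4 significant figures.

Treat the section as a set of non-overlapping primitives; coordinates are from the bounding-box lower-left.
Web: 18 × 210, A = 3 780 mm², y = 105 mm, Ī = 13 891 500 mm⁴.
Top flange (beyond web): 32 × 18, A = 576 mm², y = 201 mm, Ī = 15 552 mm⁴.
Bottom flange (beyond web): 32 × 18, A = 576 mm², y = 9 mm, Ī = 15 552 mm⁴.
By symmetry the centroid is at mid-height, ȳ = 105 mm.
Transfer each piece to the centroidal x-axis using Ī + A·d² with d = y − 105:
  web: d = 0 mm → contributes +13 891 500 mm⁴
  top flange (beyond web): d = 96 mm → contributes +5 323 968 mm⁴
  bottom flange (beyond web): d = -96 mm → contributes +5 323 968 mm⁴
Total I = 24 539 436 mm⁴.
For the y-axis: x̄ = 14.8394 mm.
Repeating about the centroidal y-axis gives I_y = 752 189 mm⁴.

I_x ≈ 2.454 × 10⁷ mm⁴, I_y ≈ 7.522 × 10⁵ mm⁴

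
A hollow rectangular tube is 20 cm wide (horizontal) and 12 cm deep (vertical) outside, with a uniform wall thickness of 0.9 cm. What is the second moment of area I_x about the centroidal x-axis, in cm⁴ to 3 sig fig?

I_x ≈ 1270 cm⁴

Break the section into simple shapes (no overlaps), measuring from the bottom-left corner of the bounding box.
Outer rectangle: 20 × 12, A = 240 cm², y = 6 cm, Ī = 2 880 cm⁴.
Inner void (subtracted): 18.2 × 10.2, A = 185.64 cm², y = 6 cm, Ī = 1609.5 cm⁴.
By symmetry the centroid is at mid-height, ȳ = 6 cm.
All pieces are centred on the centroidal x-axis, so I = ΣĪ (holes subtracted) = 1270.5 cm⁴.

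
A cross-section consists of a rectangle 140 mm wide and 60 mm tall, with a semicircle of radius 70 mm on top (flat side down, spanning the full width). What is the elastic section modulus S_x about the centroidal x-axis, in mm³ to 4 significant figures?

Break the section into simple shapes (no overlaps), measuring from the bottom-left corner of the bounding box.
Rectangular body: 140 × 60, A = 8 400 mm², y = 30 mm, Ī = 2 520 000 mm⁴.
Semicircular cap: semicircle r = 70, A = 7696.9 mm², y = 89.7089 mm, Ī = 2 635 265 mm⁴.
Centroid: ȳ = ΣA·y / ΣA = 58.5504 mm.
Transfer each piece to the centroidal x-axis using Ī + A·d² with d = y − 58.5504:
  rectangular body: d = -28.5504 mm → contributes +9 367 075 mm⁴
  semicircular cap: d = 31.1585 mm → contributes +10 107 807 mm⁴
Total I = 19 474 882 mm⁴.
Extreme fibre distance c = 71.4496 mm; S = I/c = 272 568 mm³.

S_x ≈ 2.726 × 10⁵ mm³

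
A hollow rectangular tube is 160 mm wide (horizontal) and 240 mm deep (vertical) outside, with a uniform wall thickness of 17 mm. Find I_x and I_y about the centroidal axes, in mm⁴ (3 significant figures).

Split into non-overlapping primitives; take the origin at the lower-left of the bounding box.
Outer rectangle: 160 × 240, A = 38 400 mm², y = 120 mm, Ī = 184 320 000 mm⁴.
Inner void (subtracted): 126 × 206, A = 25 956 mm², y = 120 mm, Ī = 91 789 068 mm⁴.
By symmetry the centroid is at mid-height, ȳ = 120 mm.
All pieces are centred on the centroidal x-axis, so I = ΣĪ (holes subtracted) = 92 530 932 mm⁴.
Repeating about the centroidal y-axis gives I_y = 47 580 212 mm⁴.

I_x ≈ 9.25 × 10⁷ mm⁴, I_y ≈ 4.76 × 10⁷ mm⁴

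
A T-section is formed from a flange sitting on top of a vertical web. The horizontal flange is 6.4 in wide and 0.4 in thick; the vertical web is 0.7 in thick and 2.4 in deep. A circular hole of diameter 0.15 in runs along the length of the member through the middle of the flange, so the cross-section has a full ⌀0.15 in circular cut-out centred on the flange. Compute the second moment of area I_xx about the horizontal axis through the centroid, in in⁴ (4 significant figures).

I_xx ≈ 2.823 in⁴

Break the section into simple shapes (no overlaps), measuring from the bottom-left corner of the bounding box.
Flange: 6.4 × 0.4, A = 2.56 in², y = 2.6 in, Ī = 0.0341333 in⁴.
Web: 0.7 × 2.4, A = 1.68 in², y = 1.2 in, Ī = 0.8064 in⁴.
Hole (subtracted): ⌀0.15, A = 0.0176715 in², y = 2.6 in, Ī = 0.0000248505 in⁴.
Centroid: ȳ = ΣA·y / ΣA = 2.04296 in.
Transfer each piece to the horizontal axis through the centroid using Ī + A·d² with d = y − 2.04296:
  flange: d = 0.557039 in → contributes +0.828481 in⁴
  web: d = -0.842961 in → contributes +2.00018 in⁴
  hole: d = 0.557039 in → contributes −0.00550816 in⁴
Total I = 2.82315 in⁴.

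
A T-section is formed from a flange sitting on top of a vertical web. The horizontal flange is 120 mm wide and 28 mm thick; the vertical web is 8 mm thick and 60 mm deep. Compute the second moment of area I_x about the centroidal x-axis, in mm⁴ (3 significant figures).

I_x ≈ 1.18 × 10⁶ mm⁴

Decompose the section into non-overlapping parts with the origin at the bottom-left of its bounding rectangle.
Flange: 120 × 28, A = 3 360 mm², y = 74 mm, Ī = 219 520 mm⁴.
Web: 8 × 60, A = 480 mm², y = 30 mm, Ī = 144 000 mm⁴.
Centroid: ȳ = ΣA·y / ΣA = 68.5 mm.
Transfer each piece to the centroidal x-axis using Ī + A·d² with d = y − 68.5:
  flange: d = 5.5 mm → contributes +321 160 mm⁴
  web: d = -38.5 mm → contributes +855 480 mm⁴
Total I = 1 176 640 mm⁴.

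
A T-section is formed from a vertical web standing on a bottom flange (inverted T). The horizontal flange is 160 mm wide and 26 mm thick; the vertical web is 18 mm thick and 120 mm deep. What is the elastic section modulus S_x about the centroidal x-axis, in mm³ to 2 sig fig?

Decompose the section into non-overlapping parts with the origin at the bottom-left of its bounding rectangle.
Flange: 160 × 26, A = 4 160 mm², y = 13 mm, Ī = 234 347 mm⁴.
Web: 18 × 120, A = 2 160 mm², y = 86 mm, Ī = 2 592 000 mm⁴.
Centroid: ȳ = ΣA·y / ΣA = 37.95 mm.
Transfer each piece to the centroidal x-axis using Ī + A·d² with d = y − 37.95:
  flange: d = -24.95 mm → contributes +2 823 826 mm⁴
  web: d = 48.05 mm → contributes +7 579 145 mm⁴
Total I = 10 402 970 mm⁴.
Extreme fibre distance c = 108.1 mm; S = I/c = 96 279 mm³.

S_x ≈ 9.6 × 10⁴ mm³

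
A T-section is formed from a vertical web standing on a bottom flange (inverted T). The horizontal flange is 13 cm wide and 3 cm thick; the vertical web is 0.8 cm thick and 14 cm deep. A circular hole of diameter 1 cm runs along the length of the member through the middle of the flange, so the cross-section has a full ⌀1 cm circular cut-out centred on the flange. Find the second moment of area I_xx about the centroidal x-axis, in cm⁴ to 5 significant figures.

I_xx ≈ 837.93 cm⁴

Treat the section as a set of non-overlapping primitives; coordinates are from the bounding-box lower-left.
Flange: 13 × 3, A = 39 cm², y = 1.5 cm, Ī = 29.25 cm⁴.
Web: 0.8 × 14, A = 11.2 cm², y = 10 cm, Ī = 182.9333 cm⁴.
Hole (subtracted): ⌀1, A = 0.7853982 cm², y = 1.5 cm, Ī = 0.04908739 cm⁴.
Centroid: ȳ = ΣA·y / ΣA = 3.426556 cm.
Transfer each piece to the centroidal x-axis using Ī + A·d² with d = y − 3.426556:
  flange: d = -1.926556 cm → contributes +174.0031 cm⁴
  web: d = 6.573444 cm → contributes +666.8872 cm⁴
  hole: d = -1.926556 cm → contributes −2.964186 cm⁴
Total I = 837.9261 cm⁴.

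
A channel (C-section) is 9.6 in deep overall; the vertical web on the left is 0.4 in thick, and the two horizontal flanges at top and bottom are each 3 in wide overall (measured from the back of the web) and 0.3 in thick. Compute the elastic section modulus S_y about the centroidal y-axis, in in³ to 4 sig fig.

S_y ≈ 1.448 in³

Decompose the section into non-overlapping parts with the origin at the bottom-left of its bounding rectangle.
Web: 0.4 × 9.6, A = 3.84 in², x = 0.2 in, Ī = 0.0512 in⁴.
Top flange (beyond web): 2.6 × 0.3, A = 0.78 in², x = 1.7 in, Ī = 0.4394 in⁴.
Bottom flange (beyond web): 2.6 × 0.3, A = 0.78 in², x = 1.7 in, Ī = 0.4394 in⁴.
Centroid: x̄ = ΣA·x / ΣA = 0.633333 in.
Transfer each piece to the centroidal y-axis using Ī + A·d² with d = x − 0.633333:
  web: d = -0.433333 in → contributes +0.772267 in⁴
  top flange (beyond web): d = 1.06667 in → contributes +1.32687 in⁴
  bottom flange (beyond web): d = 1.06667 in → contributes +1.32687 in⁴
Total I = 3.426 in⁴.
Extreme fibre distance c = 2.36667 in; S = I/c = 1.44761 in³.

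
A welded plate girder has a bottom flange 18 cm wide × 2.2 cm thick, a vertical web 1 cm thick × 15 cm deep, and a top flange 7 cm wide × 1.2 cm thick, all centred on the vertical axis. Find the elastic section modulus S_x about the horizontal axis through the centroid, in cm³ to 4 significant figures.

S_x ≈ 199.6 cm³

Break the section into simple shapes (no overlaps), measuring from the bottom-left corner of the bounding box.
Bottom plate: 18 × 2.2, A = 39.6 cm², y = 1.1 cm, Ī = 15.972 cm⁴.
Web plate: 1 × 15, A = 15 cm², y = 9.7 cm, Ī = 281.25 cm⁴.
Top plate: 7 × 1.2, A = 8.4 cm², y = 17.8 cm, Ī = 1.008 cm⁴.
Centroid: ȳ = ΣA·y / ΣA = 5.37429 cm.
Transfer each piece to the horizontal axis through the centroid using Ī + A·d² with d = y − 5.37429:
  bottom plate: d = -4.27429 cm → contributes +739.445 cm⁴
  web plate: d = 4.32571 cm → contributes +561.927 cm⁴
  top plate: d = 12.4257 cm → contributes +1297.95 cm⁴
Total I = 2599.33 cm⁴.
Extreme fibre distance c = 13.0257 cm; S = I/c = 199.553 cm³.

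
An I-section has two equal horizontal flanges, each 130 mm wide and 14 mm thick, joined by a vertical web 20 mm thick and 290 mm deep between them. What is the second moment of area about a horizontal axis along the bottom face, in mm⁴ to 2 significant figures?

I_base ≈ 3.6 × 10⁸ mm⁴

Split into non-overlapping primitives; take the origin at the lower-left of the bounding box.
Bottom flange: 130 × 14, A = 1 820 mm², y = 7 mm, Ī = 29 727 mm⁴.
Web: 20 × 290, A = 5 800 mm², y = 159 mm, Ī = 40 648 333 mm⁴.
Top flange: 130 × 14, A = 1 820 mm², y = 311 mm, Ī = 29 727 mm⁴.
Transfer each piece to a horizontal axis along the bottom face using Ī + A·d² with d = y − 0:
  bottom flange: d = 7 mm → contributes +118 907 mm⁴
  web: d = 159 mm → contributes +187 278 133 mm⁴
  top flange: d = 311 mm → contributes +176 061 947 mm⁴
Total I = 363 458 987 mm⁴.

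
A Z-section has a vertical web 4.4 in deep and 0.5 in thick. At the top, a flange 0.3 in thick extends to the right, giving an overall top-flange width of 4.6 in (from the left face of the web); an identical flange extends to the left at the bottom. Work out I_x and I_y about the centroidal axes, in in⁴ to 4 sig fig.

I_x ≈ 13.91 in⁴, I_y ≈ 16.51 in⁴

Decompose the section into non-overlapping parts with the origin at the bottom-left of its bounding rectangle.
Web: 0.5 × 4.4, A = 2.2 in², y = 2.2 in, Ī = 3.54933 in⁴.
Top flange (beyond web): 4.1 × 0.3, A = 1.23 in², y = 4.25 in, Ī = 0.009225 in⁴.
Bottom flange (beyond web): 4.1 × 0.3, A = 1.23 in², y = 0.15 in, Ī = 0.009225 in⁴.
Centroid: ȳ = ΣA·y / ΣA = 2.2 in.
Transfer each piece to the centroidal x-axis using Ī + A·d² with d = y − 2.2:
  web: d = 0 in → contributes +3.54933 in⁴
  top flange (beyond web): d = 2.05 in → contributes +5.1783 in⁴
  bottom flange (beyond web): d = -2.05 in → contributes +5.1783 in⁴
Total I = 13.9059 in⁴.
For the y-axis: x̄ = 4.35 in.
Repeating about the centroidal y-axis gives I_y = 16.5053 in⁴.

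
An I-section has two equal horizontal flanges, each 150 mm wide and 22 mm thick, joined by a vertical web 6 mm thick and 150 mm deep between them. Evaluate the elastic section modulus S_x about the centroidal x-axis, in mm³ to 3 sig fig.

Treat the section as a set of non-overlapping primitives; coordinates are from the bounding-box lower-left.
Bottom flange: 150 × 22, A = 3 300 mm², y = 11 mm, Ī = 133 100 mm⁴.
Web: 6 × 150, A = 900 mm², y = 97 mm, Ī = 1 687 500 mm⁴.
Top flange: 150 × 22, A = 3 300 mm², y = 183 mm, Ī = 133 100 mm⁴.
By symmetry the centroid is at mid-height, ȳ = 97 mm.
Transfer each piece to the centroidal x-axis using Ī + A·d² with d = y − 97:
  bottom flange: d = -86 mm → contributes +24 539 900 mm⁴
  web: d = 0 mm → contributes +1 687 500 mm⁴
  top flange: d = 86 mm → contributes +24 539 900 mm⁴
Total I = 50 767 300 mm⁴.
Extreme fibre distance c = 97 mm; S = I/c = 523 374 mm³.

S_x ≈ 5.23 × 10⁵ mm³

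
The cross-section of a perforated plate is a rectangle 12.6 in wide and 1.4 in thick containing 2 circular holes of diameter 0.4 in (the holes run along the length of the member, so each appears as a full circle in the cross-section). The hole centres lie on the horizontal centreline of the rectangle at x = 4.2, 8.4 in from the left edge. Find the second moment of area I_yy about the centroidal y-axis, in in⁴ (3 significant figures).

I_yy ≈ 232 in⁴

Decompose the section into non-overlapping parts with the origin at the bottom-left of its bounding rectangle.
Plate: 12.6 × 1.4, A = 17.64 in², x = 6.3 in, Ī = 233.38 in⁴.
Hole 1 (subtracted): ⌀0.4, A = 0.12566 in², x = 4.2 in, Ī = 0.0012566 in⁴.
Hole 2 (subtracted): ⌀0.4, A = 0.12566 in², x = 8.4 in, Ī = 0.0012566 in⁴.
By symmetry the centroid is at mid-width, x̄ = 6.3 in.
Transfer each piece to the centroidal y-axis using Ī + A·d² with d = x − 6.3:
  plate: d = 0 in → contributes +233.38 in⁴
  hole 1: d = -2.1 in → contributes −0.55543 in⁴
  hole 2: d = 2.1 in → contributes −0.55543 in⁴
Total I = 232.27 in⁴.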